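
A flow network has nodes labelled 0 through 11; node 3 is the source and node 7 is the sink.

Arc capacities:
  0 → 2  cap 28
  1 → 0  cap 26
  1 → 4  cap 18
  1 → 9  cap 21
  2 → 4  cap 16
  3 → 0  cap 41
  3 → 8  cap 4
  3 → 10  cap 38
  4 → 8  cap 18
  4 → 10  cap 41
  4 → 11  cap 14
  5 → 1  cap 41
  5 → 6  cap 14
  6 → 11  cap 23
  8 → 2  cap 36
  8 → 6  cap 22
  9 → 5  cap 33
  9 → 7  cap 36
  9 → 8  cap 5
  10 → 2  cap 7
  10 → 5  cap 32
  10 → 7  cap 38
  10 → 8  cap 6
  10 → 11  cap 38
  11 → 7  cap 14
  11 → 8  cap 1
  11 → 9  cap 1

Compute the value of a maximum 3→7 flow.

augment #1: 3→10→7 bottleneck 38, total now 38
augment #2: 3→8→6→11→7 bottleneck 4, total now 42
augment #3: 3→0→2→4→11→7 bottleneck 10, total now 52
augment #4: 3→0→2→4→11→9→7 bottleneck 1, total now 53
augment #5: 3→0→2→4→10→5→1→9→7 bottleneck 5, total now 58

Maximum flow value: 58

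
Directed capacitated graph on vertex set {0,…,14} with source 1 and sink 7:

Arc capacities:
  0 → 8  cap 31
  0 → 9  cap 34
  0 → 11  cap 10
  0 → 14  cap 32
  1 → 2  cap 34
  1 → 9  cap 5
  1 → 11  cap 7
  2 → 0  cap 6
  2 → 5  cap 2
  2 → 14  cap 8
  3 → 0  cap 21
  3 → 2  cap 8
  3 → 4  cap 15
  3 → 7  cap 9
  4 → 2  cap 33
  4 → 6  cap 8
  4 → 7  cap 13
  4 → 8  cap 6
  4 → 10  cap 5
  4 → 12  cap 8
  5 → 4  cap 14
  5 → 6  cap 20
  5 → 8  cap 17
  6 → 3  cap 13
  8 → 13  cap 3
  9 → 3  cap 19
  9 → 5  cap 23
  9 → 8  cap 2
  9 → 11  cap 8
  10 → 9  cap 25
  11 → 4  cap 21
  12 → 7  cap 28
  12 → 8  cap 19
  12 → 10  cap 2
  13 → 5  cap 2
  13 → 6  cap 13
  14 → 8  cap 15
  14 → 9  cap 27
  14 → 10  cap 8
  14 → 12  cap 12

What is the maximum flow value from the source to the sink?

Maximum flow value: 28

augment #1: 1→9→3→7 bottleneck 5, total now 5
augment #2: 1→11→4→7 bottleneck 7, total now 12
augment #3: 1→2→5→4→7 bottleneck 2, total now 14
augment #4: 1→2→14→12→7 bottleneck 8, total now 22
augment #5: 1→2→0→9→3→7 bottleneck 4, total now 26
augment #6: 1→2→0→11→4→7 bottleneck 2, total now 28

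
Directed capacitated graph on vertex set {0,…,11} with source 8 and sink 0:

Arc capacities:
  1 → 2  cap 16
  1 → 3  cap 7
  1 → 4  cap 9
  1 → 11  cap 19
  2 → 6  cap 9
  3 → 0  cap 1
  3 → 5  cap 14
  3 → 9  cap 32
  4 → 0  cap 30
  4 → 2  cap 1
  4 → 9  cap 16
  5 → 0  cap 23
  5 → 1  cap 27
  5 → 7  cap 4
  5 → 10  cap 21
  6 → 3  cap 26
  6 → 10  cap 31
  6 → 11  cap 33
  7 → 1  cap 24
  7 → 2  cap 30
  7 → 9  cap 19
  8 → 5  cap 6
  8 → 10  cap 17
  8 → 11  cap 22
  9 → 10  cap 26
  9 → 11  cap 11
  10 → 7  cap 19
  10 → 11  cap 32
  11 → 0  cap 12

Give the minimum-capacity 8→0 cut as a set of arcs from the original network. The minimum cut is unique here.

Min-cut arcs: {(8,5), (8,10), (11,0)} (total capacity 35)

augment #1: 8→5→0 push 6
augment #2: 8→11→0 push 12
augment #3: 8→10→7→1→3→0 push 1
augment #4: 8→10→7→1→4→0 push 9
augment #5: 8→10→7→1→3→5→0 push 6
augment #6: 8→10→7→2→6→3→5→0 push 1
max flow = 35; residual-reachable set from 8 gives S-side
cut edges (S→T): {(8,5), (8,10), (11,0)} total cap 35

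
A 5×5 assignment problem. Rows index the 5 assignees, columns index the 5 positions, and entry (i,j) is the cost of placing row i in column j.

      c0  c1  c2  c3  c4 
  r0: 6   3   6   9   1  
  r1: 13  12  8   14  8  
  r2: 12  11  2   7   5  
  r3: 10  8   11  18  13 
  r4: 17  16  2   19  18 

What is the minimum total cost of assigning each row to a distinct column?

Minimum assignment cost: 30

optimal assignment: row0→col1 (cost 3), row1→col4 (cost 8), row2→col3 (cost 7), row3→col0 (cost 10), row4→col2 (cost 2)
total = 3 + 8 + 7 + 10 + 2 = 30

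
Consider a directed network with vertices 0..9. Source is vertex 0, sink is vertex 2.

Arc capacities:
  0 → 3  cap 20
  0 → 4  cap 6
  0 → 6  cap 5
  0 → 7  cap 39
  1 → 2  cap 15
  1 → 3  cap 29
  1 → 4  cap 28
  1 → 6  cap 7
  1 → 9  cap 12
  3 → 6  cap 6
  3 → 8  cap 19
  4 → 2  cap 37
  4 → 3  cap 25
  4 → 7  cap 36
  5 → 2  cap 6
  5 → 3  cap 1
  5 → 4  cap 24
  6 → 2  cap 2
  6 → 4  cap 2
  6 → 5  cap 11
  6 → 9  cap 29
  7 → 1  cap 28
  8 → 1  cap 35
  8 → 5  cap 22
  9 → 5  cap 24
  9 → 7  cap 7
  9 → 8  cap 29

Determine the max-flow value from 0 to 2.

Maximum flow value: 59

augment #1: 0→4→2 bottleneck 6, total now 6
augment #2: 0→6→2 bottleneck 2, total now 8
augment #3: 0→6→4→2 bottleneck 2, total now 10
augment #4: 0→6→5→2 bottleneck 1, total now 11
augment #5: 0→7→1→2 bottleneck 15, total now 26
augment #6: 0→3→6→5→2 bottleneck 5, total now 31
augment #7: 0→7→1→4→2 bottleneck 13, total now 44
augment #8: 0→3→6→5→4→2 bottleneck 1, total now 45
augment #9: 0→3→8→1→4→2 bottleneck 14, total now 59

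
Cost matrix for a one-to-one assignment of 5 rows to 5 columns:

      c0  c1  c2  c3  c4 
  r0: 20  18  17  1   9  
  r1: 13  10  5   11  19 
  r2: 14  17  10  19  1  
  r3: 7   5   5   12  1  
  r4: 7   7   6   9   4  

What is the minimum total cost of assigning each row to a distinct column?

Minimum assignment cost: 19

optimal assignment: row0→col3 (cost 1), row1→col2 (cost 5), row2→col4 (cost 1), row3→col1 (cost 5), row4→col0 (cost 7)
total = 1 + 5 + 1 + 5 + 7 = 19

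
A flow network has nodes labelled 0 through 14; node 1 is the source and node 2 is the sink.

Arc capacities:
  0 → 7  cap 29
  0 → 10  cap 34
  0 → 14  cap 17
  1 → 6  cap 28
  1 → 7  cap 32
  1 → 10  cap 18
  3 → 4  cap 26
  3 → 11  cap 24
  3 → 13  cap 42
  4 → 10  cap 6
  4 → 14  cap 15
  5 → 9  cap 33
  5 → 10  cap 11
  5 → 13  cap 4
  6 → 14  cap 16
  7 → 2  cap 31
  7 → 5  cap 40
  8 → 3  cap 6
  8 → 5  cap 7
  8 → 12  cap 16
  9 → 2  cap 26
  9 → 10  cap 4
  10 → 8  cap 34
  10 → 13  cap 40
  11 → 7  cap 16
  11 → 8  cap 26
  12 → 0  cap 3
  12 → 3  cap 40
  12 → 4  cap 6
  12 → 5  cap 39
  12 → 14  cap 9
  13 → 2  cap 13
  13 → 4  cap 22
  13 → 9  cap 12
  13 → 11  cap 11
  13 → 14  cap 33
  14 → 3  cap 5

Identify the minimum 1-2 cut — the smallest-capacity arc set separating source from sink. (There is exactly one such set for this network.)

augment #1: 1→7→2 push 31
augment #2: 1→10→13→2 push 13
augment #3: 1→7→5→9→2 push 1
augment #4: 1→10→13→9→2 push 5
augment #5: 1→6→14→3→13→9→2 push 5
max flow = 55; residual-reachable set from 1 gives S-side
cut edges (S→T): {(1,7), (1,10), (14,3)} total cap 55

Min-cut arcs: {(1,7), (1,10), (14,3)} (total capacity 55)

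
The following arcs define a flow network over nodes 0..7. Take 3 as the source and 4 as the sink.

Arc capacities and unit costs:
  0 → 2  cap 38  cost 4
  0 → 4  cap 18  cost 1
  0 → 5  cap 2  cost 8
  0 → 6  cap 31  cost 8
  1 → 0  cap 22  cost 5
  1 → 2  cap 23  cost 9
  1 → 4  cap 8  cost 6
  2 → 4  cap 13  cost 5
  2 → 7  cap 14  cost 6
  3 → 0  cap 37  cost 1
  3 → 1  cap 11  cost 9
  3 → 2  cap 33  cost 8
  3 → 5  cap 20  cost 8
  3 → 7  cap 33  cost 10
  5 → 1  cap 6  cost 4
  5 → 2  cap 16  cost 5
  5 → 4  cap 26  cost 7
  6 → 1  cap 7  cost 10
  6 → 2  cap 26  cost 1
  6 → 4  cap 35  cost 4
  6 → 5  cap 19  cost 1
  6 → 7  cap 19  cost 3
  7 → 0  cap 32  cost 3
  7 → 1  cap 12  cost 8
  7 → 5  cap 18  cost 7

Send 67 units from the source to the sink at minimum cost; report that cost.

Minimum cost for 67 units: 696

shortest-cost path #1: 3→0→4 push 18 @ unit cost 2 (adds 36)
shortest-cost path #2: 3→0→2→4 push 13 @ unit cost 10 (adds 130)
shortest-cost path #3: 3→0→6→4 push 6 @ unit cost 13 (adds 78)
shortest-cost path #4: 3→5→4 push 20 @ unit cost 15 (adds 300)
shortest-cost path #5: 3→1→4 push 8 @ unit cost 15 (adds 120)
shortest-cost path #6: 3→2→0→6→4 push 2 @ unit cost 16 (adds 32)
total cost = 696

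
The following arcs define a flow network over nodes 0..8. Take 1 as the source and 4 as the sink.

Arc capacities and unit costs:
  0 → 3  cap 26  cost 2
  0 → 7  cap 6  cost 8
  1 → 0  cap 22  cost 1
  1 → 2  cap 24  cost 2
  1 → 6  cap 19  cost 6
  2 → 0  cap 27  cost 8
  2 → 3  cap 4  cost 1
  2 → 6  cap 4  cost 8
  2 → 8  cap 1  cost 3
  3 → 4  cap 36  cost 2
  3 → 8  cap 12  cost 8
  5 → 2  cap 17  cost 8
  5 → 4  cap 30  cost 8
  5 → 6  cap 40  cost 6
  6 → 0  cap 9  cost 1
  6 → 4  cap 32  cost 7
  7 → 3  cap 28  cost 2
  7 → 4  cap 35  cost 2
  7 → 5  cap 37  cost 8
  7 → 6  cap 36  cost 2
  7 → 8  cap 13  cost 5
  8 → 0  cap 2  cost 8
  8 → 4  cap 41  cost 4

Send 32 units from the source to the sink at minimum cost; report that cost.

shortest-cost path #1: 1→2→3→4 push 4 @ unit cost 5 (adds 20)
shortest-cost path #2: 1→0→3→4 push 22 @ unit cost 5 (adds 110)
shortest-cost path #3: 1→2→8→4 push 1 @ unit cost 9 (adds 9)
shortest-cost path #4: 1→6→0→3→4 push 4 @ unit cost 11 (adds 44)
shortest-cost path #5: 1→6→4 push 1 @ unit cost 13 (adds 13)
total cost = 196

Minimum cost for 32 units: 196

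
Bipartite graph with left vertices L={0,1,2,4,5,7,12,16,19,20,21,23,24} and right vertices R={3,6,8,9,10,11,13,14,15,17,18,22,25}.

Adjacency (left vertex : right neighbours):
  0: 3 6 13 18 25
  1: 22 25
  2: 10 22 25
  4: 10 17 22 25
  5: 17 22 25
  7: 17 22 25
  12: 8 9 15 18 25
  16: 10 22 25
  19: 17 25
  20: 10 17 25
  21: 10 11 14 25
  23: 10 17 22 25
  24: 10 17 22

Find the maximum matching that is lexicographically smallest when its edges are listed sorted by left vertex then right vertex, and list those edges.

|M| = 7 (so the lex-smallest maximum matching has 7 edges)
process left vertices in ascending order; for each, take the smallest-labelled available neighbour that still permits 7 edges overall, or leave it unmatched if none does
lex-smallest matching: {0-3, 1-22, 2-10, 4-17, 5-25, 12-8, 21-11}

Lex-smallest maximum matching: {(0,3), (1,22), (2,10), (4,17), (5,25), (12,8), (21,11)}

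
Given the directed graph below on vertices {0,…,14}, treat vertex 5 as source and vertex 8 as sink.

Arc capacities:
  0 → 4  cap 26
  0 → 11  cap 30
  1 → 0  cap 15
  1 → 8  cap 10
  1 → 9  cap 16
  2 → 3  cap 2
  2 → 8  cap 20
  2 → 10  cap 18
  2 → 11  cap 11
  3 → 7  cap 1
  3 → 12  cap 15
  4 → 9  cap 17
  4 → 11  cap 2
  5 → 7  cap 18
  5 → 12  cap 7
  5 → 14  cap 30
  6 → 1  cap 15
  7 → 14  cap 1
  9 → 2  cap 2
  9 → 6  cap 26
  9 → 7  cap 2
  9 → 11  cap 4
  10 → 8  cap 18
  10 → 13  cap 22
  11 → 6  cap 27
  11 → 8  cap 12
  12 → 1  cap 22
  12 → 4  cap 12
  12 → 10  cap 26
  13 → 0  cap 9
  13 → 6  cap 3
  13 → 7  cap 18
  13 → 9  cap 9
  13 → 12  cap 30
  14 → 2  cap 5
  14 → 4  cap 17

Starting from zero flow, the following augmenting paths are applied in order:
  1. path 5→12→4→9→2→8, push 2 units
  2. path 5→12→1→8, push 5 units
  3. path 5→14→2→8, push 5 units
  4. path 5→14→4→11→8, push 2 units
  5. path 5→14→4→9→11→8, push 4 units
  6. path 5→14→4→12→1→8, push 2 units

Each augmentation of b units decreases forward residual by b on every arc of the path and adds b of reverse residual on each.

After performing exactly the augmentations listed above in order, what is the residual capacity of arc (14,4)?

Residual capacity of (14,4): 9

after path 1 (5→12→4→9→2→8, push 2): res(14,4)=17
after path 2 (5→12→1→8, push 5): res(14,4)=17
after path 3 (5→14→2→8, push 5): res(14,4)=17
after path 4 (5→14→4→11→8, push 2): res(14,4)=15
after path 5 (5→14→4→9→11→8, push 4): res(14,4)=11
after path 6 (5→14→4→12→1→8, push 2): res(14,4)=9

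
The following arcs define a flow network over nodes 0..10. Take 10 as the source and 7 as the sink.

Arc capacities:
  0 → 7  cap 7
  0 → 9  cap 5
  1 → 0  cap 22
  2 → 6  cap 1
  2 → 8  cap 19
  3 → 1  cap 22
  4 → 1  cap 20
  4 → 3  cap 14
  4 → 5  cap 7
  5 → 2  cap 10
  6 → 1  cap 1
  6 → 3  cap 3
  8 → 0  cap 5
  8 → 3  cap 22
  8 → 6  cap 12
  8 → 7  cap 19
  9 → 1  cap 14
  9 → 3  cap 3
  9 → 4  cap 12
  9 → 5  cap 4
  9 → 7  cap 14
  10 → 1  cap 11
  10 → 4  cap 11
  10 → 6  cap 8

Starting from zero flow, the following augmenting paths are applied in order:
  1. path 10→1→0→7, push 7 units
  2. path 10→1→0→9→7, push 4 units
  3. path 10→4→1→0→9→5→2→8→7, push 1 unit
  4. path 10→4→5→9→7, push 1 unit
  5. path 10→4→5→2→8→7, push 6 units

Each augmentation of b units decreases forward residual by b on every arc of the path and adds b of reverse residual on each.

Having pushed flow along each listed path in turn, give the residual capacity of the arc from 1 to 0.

after path 1 (10→1→0→7, push 7): res(1,0)=15
after path 2 (10→1→0→9→7, push 4): res(1,0)=11
after path 3 (10→4→1→0→9→5→2→8→7, push 1): res(1,0)=10
after path 4 (10→4→5→9→7, push 1): res(1,0)=10
after path 5 (10→4→5→2→8→7, push 6): res(1,0)=10

Residual capacity of (1,0): 10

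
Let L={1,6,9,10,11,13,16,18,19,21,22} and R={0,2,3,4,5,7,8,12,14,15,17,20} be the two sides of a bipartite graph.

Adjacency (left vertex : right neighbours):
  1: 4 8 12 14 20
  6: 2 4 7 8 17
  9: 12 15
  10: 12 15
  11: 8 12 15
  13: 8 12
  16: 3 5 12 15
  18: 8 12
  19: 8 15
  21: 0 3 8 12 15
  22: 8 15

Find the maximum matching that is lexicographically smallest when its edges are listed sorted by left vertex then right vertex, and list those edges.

Lex-smallest maximum matching: {(1,4), (6,2), (9,12), (10,15), (11,8), (16,3), (21,0)}

|M| = 7 (so the lex-smallest maximum matching has 7 edges)
process left vertices in ascending order; for each, take the smallest-labelled available neighbour that still permits 7 edges overall, or leave it unmatched if none does
lex-smallest matching: {1-4, 6-2, 9-12, 10-15, 11-8, 16-3, 21-0}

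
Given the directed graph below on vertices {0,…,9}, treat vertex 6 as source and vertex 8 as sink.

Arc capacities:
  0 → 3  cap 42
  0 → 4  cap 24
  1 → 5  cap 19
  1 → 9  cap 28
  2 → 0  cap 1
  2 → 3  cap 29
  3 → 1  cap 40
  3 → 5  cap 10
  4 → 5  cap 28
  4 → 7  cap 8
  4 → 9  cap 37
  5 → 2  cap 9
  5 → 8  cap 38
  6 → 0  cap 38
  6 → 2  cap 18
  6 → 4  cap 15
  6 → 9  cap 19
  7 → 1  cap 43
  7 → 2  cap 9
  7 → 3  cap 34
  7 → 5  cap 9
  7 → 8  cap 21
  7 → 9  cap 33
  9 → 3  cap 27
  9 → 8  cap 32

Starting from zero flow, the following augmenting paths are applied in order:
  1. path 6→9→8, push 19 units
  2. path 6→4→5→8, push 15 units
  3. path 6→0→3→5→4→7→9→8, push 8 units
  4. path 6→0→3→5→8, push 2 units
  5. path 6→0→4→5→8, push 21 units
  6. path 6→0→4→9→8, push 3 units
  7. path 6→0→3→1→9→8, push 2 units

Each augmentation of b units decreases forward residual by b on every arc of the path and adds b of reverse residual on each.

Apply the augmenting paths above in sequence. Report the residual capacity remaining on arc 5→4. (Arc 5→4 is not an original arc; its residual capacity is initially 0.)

Residual capacity of (5,4): 28

after path 1 (6→9→8, push 19): res(5,4)=0
after path 2 (6→4→5→8, push 15): res(5,4)=15
after path 3 (6→0→3→5→4→7→9→8, push 8): res(5,4)=7
after path 4 (6→0→3→5→8, push 2): res(5,4)=7
after path 5 (6→0→4→5→8, push 21): res(5,4)=28
after path 6 (6→0→4→9→8, push 3): res(5,4)=28
after path 7 (6→0→3→1→9→8, push 2): res(5,4)=28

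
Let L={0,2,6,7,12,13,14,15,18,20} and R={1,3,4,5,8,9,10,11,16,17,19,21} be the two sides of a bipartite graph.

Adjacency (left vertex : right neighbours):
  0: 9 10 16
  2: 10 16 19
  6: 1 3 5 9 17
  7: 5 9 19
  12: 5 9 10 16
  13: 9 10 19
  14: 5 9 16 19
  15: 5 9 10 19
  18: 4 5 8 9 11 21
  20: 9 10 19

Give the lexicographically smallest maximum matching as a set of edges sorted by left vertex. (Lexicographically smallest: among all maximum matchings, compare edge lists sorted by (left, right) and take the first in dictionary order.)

Lex-smallest maximum matching: {(0,9), (2,10), (6,1), (7,5), (12,16), (13,19), (18,4)}

|M| = 7 (so the lex-smallest maximum matching has 7 edges)
process left vertices in ascending order; for each, take the smallest-labelled available neighbour that still permits 7 edges overall, or leave it unmatched if none does
lex-smallest matching: {0-9, 2-10, 6-1, 7-5, 12-16, 13-19, 18-4}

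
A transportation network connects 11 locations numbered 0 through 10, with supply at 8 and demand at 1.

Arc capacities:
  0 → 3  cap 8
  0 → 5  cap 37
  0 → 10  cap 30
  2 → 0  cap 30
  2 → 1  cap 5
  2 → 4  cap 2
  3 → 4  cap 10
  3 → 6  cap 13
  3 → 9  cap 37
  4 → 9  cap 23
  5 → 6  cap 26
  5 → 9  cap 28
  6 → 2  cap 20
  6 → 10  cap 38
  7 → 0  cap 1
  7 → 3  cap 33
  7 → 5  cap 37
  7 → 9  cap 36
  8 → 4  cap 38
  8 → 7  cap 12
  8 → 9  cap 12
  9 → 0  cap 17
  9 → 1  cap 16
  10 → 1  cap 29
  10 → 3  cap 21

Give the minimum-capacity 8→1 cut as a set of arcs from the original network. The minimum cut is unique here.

augment #1: 8→9→1 push 12
augment #2: 8→4→9→1 push 4
augment #3: 8→7→0→10→1 push 1
augment #4: 8→4→9→0→10→1 push 17
augment #5: 8→7→3→6→2→1 push 5
augment #6: 8→7→3→6→10→1 push 6
max flow = 45; residual-reachable set from 8 gives S-side
cut edges (S→T): {(8,7), (9,0), (9,1)} total cap 45

Min-cut arcs: {(8,7), (9,0), (9,1)} (total capacity 45)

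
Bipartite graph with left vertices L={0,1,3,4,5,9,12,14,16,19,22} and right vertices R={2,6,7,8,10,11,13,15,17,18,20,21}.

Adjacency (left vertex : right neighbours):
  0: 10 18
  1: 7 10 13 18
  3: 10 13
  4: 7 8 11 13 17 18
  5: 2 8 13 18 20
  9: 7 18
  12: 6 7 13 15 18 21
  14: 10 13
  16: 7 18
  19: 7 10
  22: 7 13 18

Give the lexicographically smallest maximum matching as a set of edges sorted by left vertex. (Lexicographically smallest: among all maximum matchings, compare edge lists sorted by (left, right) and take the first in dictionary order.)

|M| = 7 (so the lex-smallest maximum matching has 7 edges)
process left vertices in ascending order; for each, take the smallest-labelled available neighbour that still permits 7 edges overall, or leave it unmatched if none does
lex-smallest matching: {0-10, 1-7, 3-13, 4-8, 5-2, 9-18, 12-6}

Lex-smallest maximum matching: {(0,10), (1,7), (3,13), (4,8), (5,2), (9,18), (12,6)}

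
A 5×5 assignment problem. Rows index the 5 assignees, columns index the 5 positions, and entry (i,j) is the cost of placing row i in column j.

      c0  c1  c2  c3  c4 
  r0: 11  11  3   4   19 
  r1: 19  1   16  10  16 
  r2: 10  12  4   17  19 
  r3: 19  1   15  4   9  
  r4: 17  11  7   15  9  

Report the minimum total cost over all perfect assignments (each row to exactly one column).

Minimum assignment cost: 27

optimal assignment: row0→col2 (cost 3), row1→col1 (cost 1), row2→col0 (cost 10), row3→col3 (cost 4), row4→col4 (cost 9)
total = 3 + 1 + 10 + 4 + 9 = 27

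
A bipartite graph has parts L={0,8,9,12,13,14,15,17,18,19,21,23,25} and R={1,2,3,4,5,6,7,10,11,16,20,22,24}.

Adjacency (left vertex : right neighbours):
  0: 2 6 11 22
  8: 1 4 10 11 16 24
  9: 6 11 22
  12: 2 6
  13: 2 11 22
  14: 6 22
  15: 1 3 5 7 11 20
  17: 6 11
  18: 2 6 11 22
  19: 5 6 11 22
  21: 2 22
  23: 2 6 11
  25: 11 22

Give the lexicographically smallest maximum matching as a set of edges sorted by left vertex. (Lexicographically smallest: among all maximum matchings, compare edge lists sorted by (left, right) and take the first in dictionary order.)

|M| = 7 (so the lex-smallest maximum matching has 7 edges)
process left vertices in ascending order; for each, take the smallest-labelled available neighbour that still permits 7 edges overall, or leave it unmatched if none does
lex-smallest matching: {0-2, 8-1, 9-6, 13-11, 14-22, 15-3, 19-5}

Lex-smallest maximum matching: {(0,2), (8,1), (9,6), (13,11), (14,22), (15,3), (19,5)}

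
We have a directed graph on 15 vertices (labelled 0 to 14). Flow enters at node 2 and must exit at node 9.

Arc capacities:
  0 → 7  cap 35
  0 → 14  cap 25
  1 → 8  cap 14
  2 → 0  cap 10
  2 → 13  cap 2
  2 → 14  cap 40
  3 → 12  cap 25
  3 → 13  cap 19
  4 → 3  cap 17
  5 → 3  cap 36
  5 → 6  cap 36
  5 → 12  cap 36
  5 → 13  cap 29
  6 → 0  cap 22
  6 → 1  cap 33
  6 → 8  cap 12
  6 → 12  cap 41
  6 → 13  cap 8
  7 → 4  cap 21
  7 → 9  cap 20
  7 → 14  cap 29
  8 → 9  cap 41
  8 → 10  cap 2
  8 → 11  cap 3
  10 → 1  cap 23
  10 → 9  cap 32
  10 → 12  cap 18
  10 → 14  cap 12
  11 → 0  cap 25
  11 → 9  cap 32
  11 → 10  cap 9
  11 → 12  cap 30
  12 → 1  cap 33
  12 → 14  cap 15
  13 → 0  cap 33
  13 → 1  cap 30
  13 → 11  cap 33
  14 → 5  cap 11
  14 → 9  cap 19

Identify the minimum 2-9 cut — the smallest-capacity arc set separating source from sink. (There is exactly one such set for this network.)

augment #1: 2→14→9 push 19
augment #2: 2→0→7→9 push 10
augment #3: 2→13→11→9 push 2
augment #4: 2→14→5→6→8→9 push 11
max flow = 42; residual-reachable set from 2 gives S-side
cut edges (S→T): {(2,0), (2,13), (14,5), (14,9)} total cap 42

Min-cut arcs: {(2,0), (2,13), (14,5), (14,9)} (total capacity 42)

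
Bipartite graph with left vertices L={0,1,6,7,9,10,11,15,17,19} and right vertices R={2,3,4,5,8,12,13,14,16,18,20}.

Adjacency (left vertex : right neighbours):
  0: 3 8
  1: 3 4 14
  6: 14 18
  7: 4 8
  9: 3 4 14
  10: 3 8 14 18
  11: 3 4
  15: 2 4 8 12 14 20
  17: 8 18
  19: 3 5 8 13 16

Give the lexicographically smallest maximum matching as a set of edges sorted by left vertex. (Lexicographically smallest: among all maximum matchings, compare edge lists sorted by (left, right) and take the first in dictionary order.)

Lex-smallest maximum matching: {(0,3), (1,4), (6,14), (7,8), (10,18), (15,2), (19,5)}

|M| = 7 (so the lex-smallest maximum matching has 7 edges)
process left vertices in ascending order; for each, take the smallest-labelled available neighbour that still permits 7 edges overall, or leave it unmatched if none does
lex-smallest matching: {0-3, 1-4, 6-14, 7-8, 10-18, 15-2, 19-5}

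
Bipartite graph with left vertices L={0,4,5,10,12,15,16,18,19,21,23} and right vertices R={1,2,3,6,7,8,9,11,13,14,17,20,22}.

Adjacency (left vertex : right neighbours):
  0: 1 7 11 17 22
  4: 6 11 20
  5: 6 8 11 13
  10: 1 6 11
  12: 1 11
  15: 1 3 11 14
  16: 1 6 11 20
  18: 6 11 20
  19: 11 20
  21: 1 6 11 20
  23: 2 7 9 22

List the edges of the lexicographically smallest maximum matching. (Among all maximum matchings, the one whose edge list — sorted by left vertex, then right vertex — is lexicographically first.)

Lex-smallest maximum matching: {(0,7), (4,6), (5,8), (10,1), (12,11), (15,3), (16,20), (23,2)}

|M| = 8 (so the lex-smallest maximum matching has 8 edges)
process left vertices in ascending order; for each, take the smallest-labelled available neighbour that still permits 8 edges overall, or leave it unmatched if none does
lex-smallest matching: {0-7, 4-6, 5-8, 10-1, 12-11, 15-3, 16-20, 23-2}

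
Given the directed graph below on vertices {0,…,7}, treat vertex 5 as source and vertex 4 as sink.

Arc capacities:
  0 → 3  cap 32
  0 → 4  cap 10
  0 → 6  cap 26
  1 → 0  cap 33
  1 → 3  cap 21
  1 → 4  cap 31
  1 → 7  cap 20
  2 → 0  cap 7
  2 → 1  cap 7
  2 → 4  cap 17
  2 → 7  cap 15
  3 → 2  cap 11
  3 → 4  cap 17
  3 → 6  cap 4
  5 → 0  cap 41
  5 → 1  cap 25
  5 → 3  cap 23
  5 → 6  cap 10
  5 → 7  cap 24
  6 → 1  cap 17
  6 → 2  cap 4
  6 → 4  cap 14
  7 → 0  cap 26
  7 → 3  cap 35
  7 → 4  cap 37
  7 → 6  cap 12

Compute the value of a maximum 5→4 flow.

Maximum flow value: 122

augment #1: 5→0→4 bottleneck 10, total now 10
augment #2: 5→1→4 bottleneck 25, total now 35
augment #3: 5→3→4 bottleneck 17, total now 52
augment #4: 5→6→4 bottleneck 10, total now 62
augment #5: 5→7→4 bottleneck 24, total now 86
augment #6: 5→0→6→4 bottleneck 4, total now 90
augment #7: 5→3→2→4 bottleneck 6, total now 96
augment #8: 5→0→3→2→4 bottleneck 5, total now 101
augment #9: 5→0→6→1→4 bottleneck 6, total now 107
augment #10: 5→0→6→2→4 bottleneck 4, total now 111
augment #11: 5→0→6→1→7→4 bottleneck 11, total now 122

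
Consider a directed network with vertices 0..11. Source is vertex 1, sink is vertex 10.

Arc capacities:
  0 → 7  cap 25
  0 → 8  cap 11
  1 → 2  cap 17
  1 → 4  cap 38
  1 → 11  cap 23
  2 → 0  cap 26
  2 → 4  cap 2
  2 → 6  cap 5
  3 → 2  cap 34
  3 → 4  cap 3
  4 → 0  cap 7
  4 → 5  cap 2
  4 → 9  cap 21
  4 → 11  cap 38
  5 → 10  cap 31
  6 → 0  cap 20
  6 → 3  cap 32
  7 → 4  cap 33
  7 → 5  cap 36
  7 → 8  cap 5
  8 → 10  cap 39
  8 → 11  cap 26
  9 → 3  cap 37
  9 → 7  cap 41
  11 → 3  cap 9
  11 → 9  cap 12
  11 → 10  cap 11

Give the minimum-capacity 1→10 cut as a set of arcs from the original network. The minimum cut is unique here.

augment #1: 1→11→10 push 11
augment #2: 1→4→5→10 push 2
augment #3: 1→2→0→8→10 push 11
augment #4: 1→2→0→7→5→10 push 6
augment #5: 1→4→0→7→5→10 push 7
augment #6: 1→4→9→7→5→10 push 16
augment #7: 1→4→9→7→8→10 push 5
max flow = 58; residual-reachable set from 1 gives S-side
cut edges (S→T): {(0,8), (5,10), (7,8), (11,10)} total cap 58

Min-cut arcs: {(0,8), (5,10), (7,8), (11,10)} (total capacity 58)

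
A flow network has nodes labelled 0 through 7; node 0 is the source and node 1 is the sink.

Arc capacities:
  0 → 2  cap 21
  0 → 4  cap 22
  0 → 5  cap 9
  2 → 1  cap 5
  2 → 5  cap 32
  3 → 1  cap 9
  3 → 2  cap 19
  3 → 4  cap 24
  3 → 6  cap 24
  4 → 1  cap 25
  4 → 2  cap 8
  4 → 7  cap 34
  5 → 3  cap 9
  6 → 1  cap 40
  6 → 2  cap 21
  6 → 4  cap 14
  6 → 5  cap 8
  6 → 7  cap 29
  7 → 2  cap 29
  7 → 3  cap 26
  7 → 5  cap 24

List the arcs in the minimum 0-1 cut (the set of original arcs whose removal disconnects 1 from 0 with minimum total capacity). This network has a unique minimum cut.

Min-cut arcs: {(0,4), (2,1), (5,3)} (total capacity 36)

augment #1: 0→2→1 push 5
augment #2: 0→4→1 push 22
augment #3: 0→5→3→1 push 9
max flow = 36; residual-reachable set from 0 gives S-side
cut edges (S→T): {(0,4), (2,1), (5,3)} total cap 36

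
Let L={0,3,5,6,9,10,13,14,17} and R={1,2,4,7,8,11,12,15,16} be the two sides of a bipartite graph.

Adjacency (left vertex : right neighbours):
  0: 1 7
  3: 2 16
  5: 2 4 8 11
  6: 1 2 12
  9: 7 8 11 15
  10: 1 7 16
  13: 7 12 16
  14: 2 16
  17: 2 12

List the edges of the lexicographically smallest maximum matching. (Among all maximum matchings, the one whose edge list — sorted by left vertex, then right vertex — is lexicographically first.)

|M| = 7 (so the lex-smallest maximum matching has 7 edges)
process left vertices in ascending order; for each, take the smallest-labelled available neighbour that still permits 7 edges overall, or leave it unmatched if none does
lex-smallest matching: {0-1, 3-2, 5-4, 6-12, 9-8, 10-7, 13-16}

Lex-smallest maximum matching: {(0,1), (3,2), (5,4), (6,12), (9,8), (10,7), (13,16)}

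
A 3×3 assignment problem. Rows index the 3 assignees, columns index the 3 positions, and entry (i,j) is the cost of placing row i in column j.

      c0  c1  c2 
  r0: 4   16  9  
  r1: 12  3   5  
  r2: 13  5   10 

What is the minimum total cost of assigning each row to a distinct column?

Minimum assignment cost: 14

optimal assignment: row0→col0 (cost 4), row1→col2 (cost 5), row2→col1 (cost 5)
total = 4 + 5 + 5 = 14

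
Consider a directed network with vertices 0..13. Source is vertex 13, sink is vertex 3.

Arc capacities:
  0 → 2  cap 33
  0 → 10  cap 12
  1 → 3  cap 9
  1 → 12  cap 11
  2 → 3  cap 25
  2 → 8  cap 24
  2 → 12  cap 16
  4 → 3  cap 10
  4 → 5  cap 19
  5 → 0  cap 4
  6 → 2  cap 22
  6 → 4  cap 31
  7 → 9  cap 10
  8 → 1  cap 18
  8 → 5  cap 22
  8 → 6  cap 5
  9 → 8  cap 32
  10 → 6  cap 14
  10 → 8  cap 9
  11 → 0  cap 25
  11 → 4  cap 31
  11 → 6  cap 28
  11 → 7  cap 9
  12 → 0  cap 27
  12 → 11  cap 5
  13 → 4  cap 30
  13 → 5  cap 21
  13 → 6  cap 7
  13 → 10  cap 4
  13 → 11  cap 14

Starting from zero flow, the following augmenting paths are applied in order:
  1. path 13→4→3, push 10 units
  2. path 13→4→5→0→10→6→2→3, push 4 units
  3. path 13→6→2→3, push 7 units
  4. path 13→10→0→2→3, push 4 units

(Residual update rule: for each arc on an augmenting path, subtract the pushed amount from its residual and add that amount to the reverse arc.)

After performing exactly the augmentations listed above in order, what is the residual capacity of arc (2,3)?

Residual capacity of (2,3): 10

after path 1 (13→4→3, push 10): res(2,3)=25
after path 2 (13→4→5→0→10→6→2→3, push 4): res(2,3)=21
after path 3 (13→6→2→3, push 7): res(2,3)=14
after path 4 (13→10→0→2→3, push 4): res(2,3)=10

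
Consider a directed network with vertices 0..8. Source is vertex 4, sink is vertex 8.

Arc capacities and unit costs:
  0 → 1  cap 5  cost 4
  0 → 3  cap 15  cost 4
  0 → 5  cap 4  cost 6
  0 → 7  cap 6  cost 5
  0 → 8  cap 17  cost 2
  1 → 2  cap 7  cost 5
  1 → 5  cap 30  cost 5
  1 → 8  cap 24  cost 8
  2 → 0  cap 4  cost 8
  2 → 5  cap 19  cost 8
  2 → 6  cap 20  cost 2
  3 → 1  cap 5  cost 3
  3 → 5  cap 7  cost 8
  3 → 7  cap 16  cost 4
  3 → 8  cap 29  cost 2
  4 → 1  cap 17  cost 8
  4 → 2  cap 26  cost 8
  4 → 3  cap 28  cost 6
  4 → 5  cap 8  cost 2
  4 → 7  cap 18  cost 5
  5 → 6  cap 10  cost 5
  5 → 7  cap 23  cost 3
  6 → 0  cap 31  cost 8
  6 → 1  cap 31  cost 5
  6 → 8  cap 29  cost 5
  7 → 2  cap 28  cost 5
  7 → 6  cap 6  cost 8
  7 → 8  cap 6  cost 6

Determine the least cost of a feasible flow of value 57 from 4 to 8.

Minimum cost for 57 units: 611

shortest-cost path #1: 4→3→8 push 28 @ unit cost 8 (adds 224)
shortest-cost path #2: 4→7→8 push 6 @ unit cost 11 (adds 66)
shortest-cost path #3: 4→5→6→8 push 8 @ unit cost 12 (adds 96)
shortest-cost path #4: 4→2→6→8 push 15 @ unit cost 15 (adds 225)
total cost = 611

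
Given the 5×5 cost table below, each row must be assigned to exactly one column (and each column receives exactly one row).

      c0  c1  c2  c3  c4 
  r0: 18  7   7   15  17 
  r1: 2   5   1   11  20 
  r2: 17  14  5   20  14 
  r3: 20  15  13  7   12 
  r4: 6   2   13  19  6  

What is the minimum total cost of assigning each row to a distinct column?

Minimum assignment cost: 27

optimal assignment: row0→col1 (cost 7), row1→col0 (cost 2), row2→col2 (cost 5), row3→col3 (cost 7), row4→col4 (cost 6)
total = 7 + 2 + 5 + 7 + 6 = 27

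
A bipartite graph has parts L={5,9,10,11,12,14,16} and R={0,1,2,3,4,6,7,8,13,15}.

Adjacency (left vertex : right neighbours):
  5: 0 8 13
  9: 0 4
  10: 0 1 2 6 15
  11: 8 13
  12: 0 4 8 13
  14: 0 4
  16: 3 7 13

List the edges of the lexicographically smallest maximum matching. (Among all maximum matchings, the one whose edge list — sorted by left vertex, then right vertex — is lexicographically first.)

Lex-smallest maximum matching: {(5,0), (9,4), (10,1), (11,8), (12,13), (16,3)}

|M| = 6 (so the lex-smallest maximum matching has 6 edges)
process left vertices in ascending order; for each, take the smallest-labelled available neighbour that still permits 6 edges overall, or leave it unmatched if none does
lex-smallest matching: {5-0, 9-4, 10-1, 11-8, 12-13, 16-3}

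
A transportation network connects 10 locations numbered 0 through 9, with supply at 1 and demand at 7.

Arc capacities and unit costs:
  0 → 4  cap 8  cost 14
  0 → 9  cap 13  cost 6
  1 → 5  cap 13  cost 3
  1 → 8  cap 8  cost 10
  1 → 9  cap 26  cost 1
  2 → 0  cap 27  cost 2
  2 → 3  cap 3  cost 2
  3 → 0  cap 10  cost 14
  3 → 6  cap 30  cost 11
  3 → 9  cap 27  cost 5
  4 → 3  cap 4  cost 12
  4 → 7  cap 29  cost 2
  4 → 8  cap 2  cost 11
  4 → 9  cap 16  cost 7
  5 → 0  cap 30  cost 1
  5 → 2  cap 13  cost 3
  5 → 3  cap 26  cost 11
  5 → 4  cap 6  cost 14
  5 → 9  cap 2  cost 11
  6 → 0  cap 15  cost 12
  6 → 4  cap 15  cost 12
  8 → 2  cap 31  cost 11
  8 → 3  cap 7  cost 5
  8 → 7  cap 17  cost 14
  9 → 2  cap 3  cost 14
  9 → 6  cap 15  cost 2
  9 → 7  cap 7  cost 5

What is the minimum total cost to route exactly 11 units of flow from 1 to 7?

shortest-cost path #1: 1→9→7 push 7 @ unit cost 6 (adds 42)
shortest-cost path #2: 1→9→6→4→7 push 4 @ unit cost 17 (adds 68)
total cost = 110

Minimum cost for 11 units: 110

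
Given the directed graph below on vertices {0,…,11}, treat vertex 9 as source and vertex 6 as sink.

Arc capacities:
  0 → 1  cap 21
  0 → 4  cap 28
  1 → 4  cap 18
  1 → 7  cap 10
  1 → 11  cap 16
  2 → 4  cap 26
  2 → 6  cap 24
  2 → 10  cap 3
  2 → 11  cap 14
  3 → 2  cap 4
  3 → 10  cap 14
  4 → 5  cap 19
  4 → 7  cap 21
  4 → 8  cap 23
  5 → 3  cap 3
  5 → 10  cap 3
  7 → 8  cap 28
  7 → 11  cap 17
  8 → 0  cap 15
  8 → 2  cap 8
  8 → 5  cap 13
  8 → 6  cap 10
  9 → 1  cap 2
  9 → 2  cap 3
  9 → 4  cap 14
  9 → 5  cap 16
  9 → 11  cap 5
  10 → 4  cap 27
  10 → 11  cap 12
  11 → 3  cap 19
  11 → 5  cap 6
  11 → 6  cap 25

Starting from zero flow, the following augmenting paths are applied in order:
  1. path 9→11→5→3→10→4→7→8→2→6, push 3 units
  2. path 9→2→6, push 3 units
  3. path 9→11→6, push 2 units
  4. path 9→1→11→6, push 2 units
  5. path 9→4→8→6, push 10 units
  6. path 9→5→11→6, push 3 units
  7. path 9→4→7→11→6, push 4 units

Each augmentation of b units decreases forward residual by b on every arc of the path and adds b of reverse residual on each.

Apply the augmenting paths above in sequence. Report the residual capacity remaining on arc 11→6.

Residual capacity of (11,6): 14

after path 1 (9→11→5→3→10→4→7→8→2→6, push 3): res(11,6)=25
after path 2 (9→2→6, push 3): res(11,6)=25
after path 3 (9→11→6, push 2): res(11,6)=23
after path 4 (9→1→11→6, push 2): res(11,6)=21
after path 5 (9→4→8→6, push 10): res(11,6)=21
after path 6 (9→5→11→6, push 3): res(11,6)=18
after path 7 (9→4→7→11→6, push 4): res(11,6)=14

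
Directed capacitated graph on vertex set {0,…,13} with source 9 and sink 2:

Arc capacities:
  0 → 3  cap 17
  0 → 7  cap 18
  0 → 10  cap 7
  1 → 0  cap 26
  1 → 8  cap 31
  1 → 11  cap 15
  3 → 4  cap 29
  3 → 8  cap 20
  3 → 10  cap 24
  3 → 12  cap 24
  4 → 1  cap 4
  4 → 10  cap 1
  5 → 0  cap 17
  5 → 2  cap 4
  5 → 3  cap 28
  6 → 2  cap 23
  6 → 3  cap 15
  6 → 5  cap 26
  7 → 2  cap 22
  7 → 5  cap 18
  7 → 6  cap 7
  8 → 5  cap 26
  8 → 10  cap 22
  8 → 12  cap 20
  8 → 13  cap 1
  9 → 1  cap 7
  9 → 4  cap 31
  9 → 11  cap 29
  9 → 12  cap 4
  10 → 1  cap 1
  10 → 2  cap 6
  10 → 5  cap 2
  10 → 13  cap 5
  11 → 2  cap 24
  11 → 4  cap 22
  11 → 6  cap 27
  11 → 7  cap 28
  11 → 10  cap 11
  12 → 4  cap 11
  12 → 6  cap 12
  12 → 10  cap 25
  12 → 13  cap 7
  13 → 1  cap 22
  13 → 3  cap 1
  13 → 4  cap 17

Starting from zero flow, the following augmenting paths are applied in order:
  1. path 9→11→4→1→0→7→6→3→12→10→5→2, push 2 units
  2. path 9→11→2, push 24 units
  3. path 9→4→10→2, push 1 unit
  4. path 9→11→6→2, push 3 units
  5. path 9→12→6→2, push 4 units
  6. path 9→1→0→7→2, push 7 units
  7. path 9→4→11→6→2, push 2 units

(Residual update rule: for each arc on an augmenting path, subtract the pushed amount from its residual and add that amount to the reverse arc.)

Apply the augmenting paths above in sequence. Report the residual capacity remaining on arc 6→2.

after path 1 (9→11→4→1→0→7→6→3→12→10→5→2, push 2): res(6,2)=23
after path 2 (9→11→2, push 24): res(6,2)=23
after path 3 (9→4→10→2, push 1): res(6,2)=23
after path 4 (9→11→6→2, push 3): res(6,2)=20
after path 5 (9→12→6→2, push 4): res(6,2)=16
after path 6 (9→1→0→7→2, push 7): res(6,2)=16
after path 7 (9→4→11→6→2, push 2): res(6,2)=14

Residual capacity of (6,2): 14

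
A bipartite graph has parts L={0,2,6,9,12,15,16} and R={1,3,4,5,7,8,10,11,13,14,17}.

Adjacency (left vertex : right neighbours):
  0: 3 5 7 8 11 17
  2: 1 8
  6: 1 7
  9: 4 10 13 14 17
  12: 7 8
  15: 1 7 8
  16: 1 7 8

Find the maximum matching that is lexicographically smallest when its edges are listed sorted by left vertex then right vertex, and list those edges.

|M| = 5 (so the lex-smallest maximum matching has 5 edges)
process left vertices in ascending order; for each, take the smallest-labelled available neighbour that still permits 5 edges overall, or leave it unmatched if none does
lex-smallest matching: {0-3, 2-1, 6-7, 9-4, 12-8}

Lex-smallest maximum matching: {(0,3), (2,1), (6,7), (9,4), (12,8)}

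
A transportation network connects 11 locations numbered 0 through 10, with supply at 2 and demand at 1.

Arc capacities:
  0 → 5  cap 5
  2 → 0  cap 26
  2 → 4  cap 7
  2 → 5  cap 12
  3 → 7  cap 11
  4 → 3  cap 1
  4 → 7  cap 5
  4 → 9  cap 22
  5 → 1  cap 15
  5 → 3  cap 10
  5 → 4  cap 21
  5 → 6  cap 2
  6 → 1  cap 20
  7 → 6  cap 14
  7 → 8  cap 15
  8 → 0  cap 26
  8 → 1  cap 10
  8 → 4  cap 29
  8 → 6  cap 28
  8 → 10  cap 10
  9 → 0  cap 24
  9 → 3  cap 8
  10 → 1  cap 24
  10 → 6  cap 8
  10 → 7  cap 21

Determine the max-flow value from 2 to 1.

Maximum flow value: 24

augment #1: 2→5→1 bottleneck 12, total now 12
augment #2: 2→0→5→1 bottleneck 3, total now 15
augment #3: 2→0→5→6→1 bottleneck 2, total now 17
augment #4: 2→4→7→6→1 bottleneck 5, total now 22
augment #5: 2→4→3→7→6→1 bottleneck 1, total now 23
augment #6: 2→4→9→3→7→6→1 bottleneck 1, total now 24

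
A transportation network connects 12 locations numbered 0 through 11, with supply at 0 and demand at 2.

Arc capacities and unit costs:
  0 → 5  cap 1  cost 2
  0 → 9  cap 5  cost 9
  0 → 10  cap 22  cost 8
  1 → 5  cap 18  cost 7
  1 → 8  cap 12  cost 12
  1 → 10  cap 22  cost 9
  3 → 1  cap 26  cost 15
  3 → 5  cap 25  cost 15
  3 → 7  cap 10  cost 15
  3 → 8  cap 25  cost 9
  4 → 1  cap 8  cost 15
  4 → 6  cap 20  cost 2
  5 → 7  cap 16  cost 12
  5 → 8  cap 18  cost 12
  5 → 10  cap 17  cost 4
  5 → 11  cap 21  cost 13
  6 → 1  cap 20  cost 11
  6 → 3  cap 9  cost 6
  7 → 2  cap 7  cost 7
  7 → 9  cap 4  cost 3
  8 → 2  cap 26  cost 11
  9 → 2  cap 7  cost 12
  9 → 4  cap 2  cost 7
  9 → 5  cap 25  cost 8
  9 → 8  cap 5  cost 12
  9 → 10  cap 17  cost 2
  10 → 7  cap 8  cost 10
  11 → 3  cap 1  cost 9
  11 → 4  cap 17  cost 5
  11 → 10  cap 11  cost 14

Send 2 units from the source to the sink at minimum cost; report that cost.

Minimum cost for 2 units: 42

shortest-cost path #1: 0→5→7→2 push 1 @ unit cost 21 (adds 21)
shortest-cost path #2: 0→9→2 push 1 @ unit cost 21 (adds 21)
total cost = 42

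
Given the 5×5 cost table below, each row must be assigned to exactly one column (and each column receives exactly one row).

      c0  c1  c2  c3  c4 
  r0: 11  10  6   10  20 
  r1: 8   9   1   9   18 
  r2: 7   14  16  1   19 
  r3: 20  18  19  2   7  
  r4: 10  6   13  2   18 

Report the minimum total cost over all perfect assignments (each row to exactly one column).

Minimum assignment cost: 26

optimal assignment: row0→col0 (cost 11), row1→col2 (cost 1), row2→col3 (cost 1), row3→col4 (cost 7), row4→col1 (cost 6)
total = 11 + 1 + 1 + 7 + 6 = 26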